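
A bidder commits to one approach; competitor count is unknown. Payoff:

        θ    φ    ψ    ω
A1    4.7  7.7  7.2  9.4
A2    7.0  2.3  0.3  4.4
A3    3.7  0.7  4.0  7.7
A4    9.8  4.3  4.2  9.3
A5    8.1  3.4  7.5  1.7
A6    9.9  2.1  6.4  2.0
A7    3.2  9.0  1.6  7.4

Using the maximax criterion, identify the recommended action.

A6

Row maxima: A1=9.4, A2=7.0, A3=7.7, A4=9.8, A5=8.1, A6=9.9, A7=9.0
Best best-case = 9.9 → A6.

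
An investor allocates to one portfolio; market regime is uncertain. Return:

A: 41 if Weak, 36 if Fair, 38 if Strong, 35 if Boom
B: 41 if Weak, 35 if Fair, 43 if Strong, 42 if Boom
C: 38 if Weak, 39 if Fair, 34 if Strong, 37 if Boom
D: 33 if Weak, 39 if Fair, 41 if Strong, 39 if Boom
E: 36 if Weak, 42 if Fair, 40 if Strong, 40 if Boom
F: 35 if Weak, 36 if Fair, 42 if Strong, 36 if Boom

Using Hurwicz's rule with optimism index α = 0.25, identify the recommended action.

A: 0.25·41 + 0.75·35 = 36.5
B: 0.25·43 + 0.75·35 = 37
C: 0.25·39 + 0.75·34 = 35.25
D: 0.25·41 + 0.75·33 = 35
E: 0.25·42 + 0.75·36 = 37.5
F: 0.25·42 + 0.75·35 = 36.75
Highest Hurwicz score = 37.5 → E.

E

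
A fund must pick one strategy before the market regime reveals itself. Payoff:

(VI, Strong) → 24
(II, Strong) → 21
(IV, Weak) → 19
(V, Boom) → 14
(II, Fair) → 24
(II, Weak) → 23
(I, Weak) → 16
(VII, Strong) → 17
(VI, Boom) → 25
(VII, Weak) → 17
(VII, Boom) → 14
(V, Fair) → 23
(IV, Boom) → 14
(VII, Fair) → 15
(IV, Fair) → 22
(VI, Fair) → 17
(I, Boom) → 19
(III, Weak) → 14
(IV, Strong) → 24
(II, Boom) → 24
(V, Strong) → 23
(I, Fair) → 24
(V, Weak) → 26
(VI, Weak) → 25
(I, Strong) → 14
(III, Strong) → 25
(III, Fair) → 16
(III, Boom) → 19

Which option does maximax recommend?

V

Row maxima: I=24, II=24, III=25, IV=24, V=26, VI=25, VII=17
Best best-case = 26 → V.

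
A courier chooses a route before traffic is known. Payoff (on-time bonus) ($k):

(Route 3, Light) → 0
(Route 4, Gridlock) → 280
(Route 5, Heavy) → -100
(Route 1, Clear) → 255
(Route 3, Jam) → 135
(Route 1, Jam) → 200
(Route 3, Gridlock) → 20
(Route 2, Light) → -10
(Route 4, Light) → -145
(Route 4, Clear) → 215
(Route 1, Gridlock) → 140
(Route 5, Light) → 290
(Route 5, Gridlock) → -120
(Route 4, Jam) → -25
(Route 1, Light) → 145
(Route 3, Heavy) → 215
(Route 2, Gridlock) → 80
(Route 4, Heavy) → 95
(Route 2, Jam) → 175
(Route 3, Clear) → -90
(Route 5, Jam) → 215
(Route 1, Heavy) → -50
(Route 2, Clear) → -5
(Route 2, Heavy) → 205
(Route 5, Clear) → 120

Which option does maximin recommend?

Route 2

Row minima: Route 1=-50, Route 2=-10, Route 3=-90, Route 4=-145, Route 5=-120
Best worst-case = -10 → Route 2.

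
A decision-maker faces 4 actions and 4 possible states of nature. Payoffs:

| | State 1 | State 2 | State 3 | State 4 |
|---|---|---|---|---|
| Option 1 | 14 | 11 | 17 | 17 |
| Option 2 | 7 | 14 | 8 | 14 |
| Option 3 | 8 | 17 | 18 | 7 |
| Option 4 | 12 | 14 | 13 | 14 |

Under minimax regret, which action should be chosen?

Column bests: State 1=14, State 2=17, State 3=18, State 4=17.
Option 1 regrets: 0, 6, 1, 0 → max 6
Option 2 regrets: 7, 3, 10, 3 → max 10
Option 3 regrets: 6, 0, 0, 10 → max 10
Option 4 regrets: 2, 3, 5, 3 → max 5
Smallest max regret = 5 → Option 4.

Option 4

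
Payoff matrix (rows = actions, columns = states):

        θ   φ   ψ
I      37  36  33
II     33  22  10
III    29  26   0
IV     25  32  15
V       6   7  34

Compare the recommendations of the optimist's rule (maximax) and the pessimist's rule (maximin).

maximax → I; maximin → I (agree)

Row maxima: I=37, II=33, III=29, IV=32, V=34
Best best-case = 37 → I.
Row minima: I=33, II=10, III=0, IV=15, V=6
Best worst-case = 33 → I.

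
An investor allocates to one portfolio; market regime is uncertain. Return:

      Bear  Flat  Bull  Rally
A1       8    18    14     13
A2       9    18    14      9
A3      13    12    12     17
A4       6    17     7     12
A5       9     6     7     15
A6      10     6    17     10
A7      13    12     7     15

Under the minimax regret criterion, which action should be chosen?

A1

Column bests: Bear=13, Flat=18, Bull=17, Rally=17.
A1 regrets: 5, 0, 3, 4 → max 5
A2 regrets: 4, 0, 3, 8 → max 8
A3 regrets: 0, 6, 5, 0 → max 6
A4 regrets: 7, 1, 10, 5 → max 10
A5 regrets: 4, 12, 10, 2 → max 12
A6 regrets: 3, 12, 0, 7 → max 12
A7 regrets: 0, 6, 10, 2 → max 10
Smallest max regret = 5 → A1.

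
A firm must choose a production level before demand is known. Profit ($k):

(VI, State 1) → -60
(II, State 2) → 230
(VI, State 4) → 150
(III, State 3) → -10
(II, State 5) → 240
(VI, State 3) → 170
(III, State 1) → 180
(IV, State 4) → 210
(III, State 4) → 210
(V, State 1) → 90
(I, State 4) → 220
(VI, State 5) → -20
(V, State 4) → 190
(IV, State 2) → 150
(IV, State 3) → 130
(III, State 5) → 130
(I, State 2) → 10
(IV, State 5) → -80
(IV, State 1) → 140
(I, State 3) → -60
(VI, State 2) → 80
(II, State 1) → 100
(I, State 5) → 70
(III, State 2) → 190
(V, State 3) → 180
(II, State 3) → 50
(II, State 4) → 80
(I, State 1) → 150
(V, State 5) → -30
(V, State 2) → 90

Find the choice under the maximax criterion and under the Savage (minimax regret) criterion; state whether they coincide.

maximax → II; minimax regret → II (agree)

Row maxima: I=220, II=240, III=210, IV=210, V=190, VI=170
Best best-case = 240 → II.
Column bests: State 1=180, State 2=230, State 3=180, State 4=220, State 5=240.
I regrets: 30, 220, 240, 0, 170 → max 240
II regrets: 80, 0, 130, 140, 0 → max 140
III regrets: 0, 40, 190, 10, 110 → max 190
IV regrets: 40, 80, 50, 10, 320 → max 320
V regrets: 90, 140, 0, 30, 270 → max 270
VI regrets: 240, 150, 10, 70, 260 → max 260
Smallest max regret = 140 → II.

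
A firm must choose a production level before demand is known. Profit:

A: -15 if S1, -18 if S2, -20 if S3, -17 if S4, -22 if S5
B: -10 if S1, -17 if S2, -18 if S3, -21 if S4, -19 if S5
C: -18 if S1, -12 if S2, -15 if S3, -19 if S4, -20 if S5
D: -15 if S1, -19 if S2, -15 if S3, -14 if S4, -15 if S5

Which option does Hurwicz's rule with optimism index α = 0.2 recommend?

A: 0.2·(-15) + 0.8·(-22) = -20.6
B: 0.2·(-10) + 0.8·(-21) = -18.8
C: 0.2·(-12) + 0.8·(-20) = -18.4
D: 0.2·(-14) + 0.8·(-19) = -18
Highest Hurwicz score = -18 → D.

D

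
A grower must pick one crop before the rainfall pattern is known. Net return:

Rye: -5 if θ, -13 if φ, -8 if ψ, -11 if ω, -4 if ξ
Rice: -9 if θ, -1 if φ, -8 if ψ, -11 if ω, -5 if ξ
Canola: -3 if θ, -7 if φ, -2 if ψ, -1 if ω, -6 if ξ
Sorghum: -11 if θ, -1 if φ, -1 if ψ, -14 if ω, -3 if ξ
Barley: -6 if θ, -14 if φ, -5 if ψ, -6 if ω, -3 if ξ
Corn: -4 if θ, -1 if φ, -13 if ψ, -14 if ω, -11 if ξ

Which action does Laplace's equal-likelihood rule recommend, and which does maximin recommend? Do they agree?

laplace → Canola; maximin → Canola (agree)

Row averages: Rye=-8.2, Rice=-6.8, Canola=-3.8, Sorghum=-6, Barley=-6.8, Corn=-8.6
Highest average = -3.8 → Canola.
Row minima: Rye=-13, Rice=-11, Canola=-7, Sorghum=-14, Barley=-14, Corn=-14
Best worst-case = -7 → Canola.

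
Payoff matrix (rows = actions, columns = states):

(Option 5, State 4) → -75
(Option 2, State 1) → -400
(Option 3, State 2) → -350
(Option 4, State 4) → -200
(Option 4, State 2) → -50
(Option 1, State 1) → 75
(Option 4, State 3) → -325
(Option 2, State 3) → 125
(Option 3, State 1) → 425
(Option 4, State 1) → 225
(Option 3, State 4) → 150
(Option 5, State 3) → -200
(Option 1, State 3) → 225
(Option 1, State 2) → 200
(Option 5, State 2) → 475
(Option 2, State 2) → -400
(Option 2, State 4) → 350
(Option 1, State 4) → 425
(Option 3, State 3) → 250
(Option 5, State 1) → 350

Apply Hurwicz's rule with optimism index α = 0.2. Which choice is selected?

Option 1

Option 1: 0.2·425 + 0.8·75 = 145
Option 2: 0.2·350 + 0.8·(-400) = -250
Option 3: 0.2·425 + 0.8·(-350) = -195
Option 4: 0.2·225 + 0.8·(-325) = -215
Option 5: 0.2·475 + 0.8·(-200) = -65
Highest Hurwicz score = 145 → Option 1.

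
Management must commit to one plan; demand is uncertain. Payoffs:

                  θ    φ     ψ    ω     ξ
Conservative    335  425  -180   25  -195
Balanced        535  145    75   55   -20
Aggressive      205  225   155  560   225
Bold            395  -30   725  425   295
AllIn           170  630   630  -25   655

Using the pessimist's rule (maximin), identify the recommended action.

Row minima: Conservative=-195, Balanced=-20, Aggressive=155, Bold=-30, AllIn=-25
Best worst-case = 155 → Aggressive.

Aggressive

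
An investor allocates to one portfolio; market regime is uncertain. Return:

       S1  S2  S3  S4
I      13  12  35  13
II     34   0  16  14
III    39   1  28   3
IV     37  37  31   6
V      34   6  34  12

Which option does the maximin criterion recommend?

Row minima: I=12, II=0, III=1, IV=6, V=6
Best worst-case = 12 → I.

I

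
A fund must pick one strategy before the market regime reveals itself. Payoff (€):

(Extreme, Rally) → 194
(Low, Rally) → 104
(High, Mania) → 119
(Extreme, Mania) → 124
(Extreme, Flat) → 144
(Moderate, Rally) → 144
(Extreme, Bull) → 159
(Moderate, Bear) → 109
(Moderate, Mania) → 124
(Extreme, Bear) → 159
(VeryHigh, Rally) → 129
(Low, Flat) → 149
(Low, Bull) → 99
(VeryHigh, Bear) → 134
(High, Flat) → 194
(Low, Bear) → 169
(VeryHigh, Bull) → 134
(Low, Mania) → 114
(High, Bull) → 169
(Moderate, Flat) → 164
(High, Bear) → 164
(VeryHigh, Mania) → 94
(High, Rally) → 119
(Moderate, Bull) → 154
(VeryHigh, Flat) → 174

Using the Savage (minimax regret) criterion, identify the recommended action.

Column bests: Bear=169, Flat=194, Bull=169, Rally=194, Mania=124.
Low regrets: 0, 45, 70, 90, 10 → max 90
Moderate regrets: 60, 30, 15, 50, 0 → max 60
High regrets: 5, 0, 0, 75, 5 → max 75
VeryHigh regrets: 35, 20, 35, 65, 30 → max 65
Extreme regrets: 10, 50, 10, 0, 0 → max 50
Smallest max regret = 50 → Extreme.

Extreme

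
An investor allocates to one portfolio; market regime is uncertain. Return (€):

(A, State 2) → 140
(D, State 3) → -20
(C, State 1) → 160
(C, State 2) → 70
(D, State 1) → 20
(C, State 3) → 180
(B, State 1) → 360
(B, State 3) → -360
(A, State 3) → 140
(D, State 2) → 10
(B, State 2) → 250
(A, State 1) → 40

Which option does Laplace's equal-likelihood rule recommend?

Row averages: A=320/3, B=250/3, C=410/3, D=10/3
Highest average = 410/3 → C.

C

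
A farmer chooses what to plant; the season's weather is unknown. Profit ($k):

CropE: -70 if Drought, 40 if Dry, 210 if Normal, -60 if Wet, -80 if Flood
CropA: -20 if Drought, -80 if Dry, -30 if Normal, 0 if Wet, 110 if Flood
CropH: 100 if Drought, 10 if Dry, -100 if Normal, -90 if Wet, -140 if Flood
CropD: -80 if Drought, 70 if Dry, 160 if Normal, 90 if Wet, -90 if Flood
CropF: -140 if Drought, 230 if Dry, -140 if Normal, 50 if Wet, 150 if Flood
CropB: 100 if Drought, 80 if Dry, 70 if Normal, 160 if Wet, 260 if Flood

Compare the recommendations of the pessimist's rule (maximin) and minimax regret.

maximin → CropB; minimax regret → CropB (agree)

Row minima: CropE=-80, CropA=-80, CropH=-140, CropD=-90, CropF=-140, CropB=70
Best worst-case = 70 → CropB.
Column bests: Drought=100, Dry=230, Normal=210, Wet=160, Flood=260.
CropE regrets: 170, 190, 0, 220, 340 → max 340
CropA regrets: 120, 310, 240, 160, 150 → max 310
CropH regrets: 0, 220, 310, 250, 400 → max 400
CropD regrets: 180, 160, 50, 70, 350 → max 350
CropF regrets: 240, 0, 350, 110, 110 → max 350
CropB regrets: 0, 150, 140, 0, 0 → max 150
Smallest max regret = 150 → CropB.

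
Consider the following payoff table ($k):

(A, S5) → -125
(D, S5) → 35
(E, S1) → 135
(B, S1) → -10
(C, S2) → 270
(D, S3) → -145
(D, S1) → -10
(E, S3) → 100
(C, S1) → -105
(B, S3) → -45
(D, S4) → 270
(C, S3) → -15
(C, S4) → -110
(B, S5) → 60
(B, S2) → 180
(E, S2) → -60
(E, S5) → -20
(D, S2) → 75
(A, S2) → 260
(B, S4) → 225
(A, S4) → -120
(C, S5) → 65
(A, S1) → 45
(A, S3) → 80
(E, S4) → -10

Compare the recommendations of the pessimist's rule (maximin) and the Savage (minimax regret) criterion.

Row minima: A=-125, B=-45, C=-110, D=-145, E=-60
Best worst-case = -45 → B.
Column bests: S1=135, S2=270, S3=100, S4=270, S5=65.
A regrets: 90, 10, 20, 390, 190 → max 390
B regrets: 145, 90, 145, 45, 5 → max 145
C regrets: 240, 0, 115, 380, 0 → max 380
D regrets: 145, 195, 245, 0, 30 → max 245
E regrets: 0, 330, 0, 280, 85 → max 330
Smallest max regret = 145 → B.

maximin → B; minimax regret → B (agree)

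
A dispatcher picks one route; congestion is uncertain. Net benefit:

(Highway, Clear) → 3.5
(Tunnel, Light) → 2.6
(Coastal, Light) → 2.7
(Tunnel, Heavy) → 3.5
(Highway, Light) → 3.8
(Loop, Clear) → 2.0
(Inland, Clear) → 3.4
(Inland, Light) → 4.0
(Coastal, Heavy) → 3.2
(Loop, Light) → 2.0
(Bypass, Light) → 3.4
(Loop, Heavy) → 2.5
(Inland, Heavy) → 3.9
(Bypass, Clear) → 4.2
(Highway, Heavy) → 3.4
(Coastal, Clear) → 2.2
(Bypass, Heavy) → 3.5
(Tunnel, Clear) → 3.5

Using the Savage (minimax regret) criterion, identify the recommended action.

Column bests: Clear=4.2, Light=4.0, Heavy=3.9.
Inland regrets: 0.8, 0.0, 0.0 → max 0.8
Loop regrets: 2.2, 2.0, 1.4 → max 2.2
Tunnel regrets: 0.7, 1.4, 0.4 → max 1.4
Coastal regrets: 2.0, 1.3, 0.7 → max 2.0
Bypass regrets: 0.0, 0.6, 0.4 → max 0.6
Highway regrets: 0.7, 0.2, 0.5 → max 0.7
Smallest max regret = 0.6 → Bypass.

Bypass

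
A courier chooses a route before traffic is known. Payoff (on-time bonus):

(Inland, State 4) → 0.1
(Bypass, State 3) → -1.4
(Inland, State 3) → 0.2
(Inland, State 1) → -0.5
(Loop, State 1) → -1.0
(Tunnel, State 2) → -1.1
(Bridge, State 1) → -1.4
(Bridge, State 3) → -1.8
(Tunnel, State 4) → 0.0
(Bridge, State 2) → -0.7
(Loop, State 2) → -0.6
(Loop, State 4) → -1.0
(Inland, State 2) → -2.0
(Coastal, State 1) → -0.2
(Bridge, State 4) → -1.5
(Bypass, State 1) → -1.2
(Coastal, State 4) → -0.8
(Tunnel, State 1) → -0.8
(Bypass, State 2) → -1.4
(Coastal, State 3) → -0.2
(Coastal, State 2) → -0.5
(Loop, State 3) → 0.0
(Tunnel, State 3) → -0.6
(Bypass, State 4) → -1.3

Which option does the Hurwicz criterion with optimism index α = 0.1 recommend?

Tunnel: 0.1·0.0 + 0.9·(-1.1) = -0.99
Loop: 0.1·0.0 + 0.9·(-1.0) = -0.9
Bridge: 0.1·(-0.7) + 0.9·(-1.8) = -1.69
Coastal: 0.1·(-0.2) + 0.9·(-0.8) = -0.74
Inland: 0.1·0.2 + 0.9·(-2.0) = -1.78
Bypass: 0.1·(-1.2) + 0.9·(-1.4) = -1.38
Highest Hurwicz score = -0.74 → Coastal.

Coastal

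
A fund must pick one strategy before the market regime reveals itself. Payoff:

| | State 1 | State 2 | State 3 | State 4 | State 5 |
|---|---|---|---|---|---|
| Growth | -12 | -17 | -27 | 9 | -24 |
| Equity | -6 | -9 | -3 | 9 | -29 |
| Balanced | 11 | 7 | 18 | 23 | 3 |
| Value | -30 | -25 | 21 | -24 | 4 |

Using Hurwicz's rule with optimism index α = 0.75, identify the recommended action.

Balanced

Growth: 0.75·9 + 0.25·(-27) = 0
Equity: 0.75·9 + 0.25·(-29) = -0.5
Balanced: 0.75·23 + 0.25·3 = 18
Value: 0.75·21 + 0.25·(-30) = 8.25
Highest Hurwicz score = 18 → Balanced.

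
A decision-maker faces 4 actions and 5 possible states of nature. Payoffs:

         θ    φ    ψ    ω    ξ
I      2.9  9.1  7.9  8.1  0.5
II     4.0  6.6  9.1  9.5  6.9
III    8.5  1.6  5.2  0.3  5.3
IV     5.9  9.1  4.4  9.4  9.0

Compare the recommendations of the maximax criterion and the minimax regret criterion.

Row maxima: I=9.1, II=9.5, III=8.5, IV=9.4
Best best-case = 9.5 → II.
Column bests: θ=8.5, φ=9.1, ψ=9.1, ω=9.5, ξ=9.0.
I regrets: 5.6, 0.0, 1.2, 1.4, 8.5 → max 8.5
II regrets: 4.5, 2.5, 0.0, 0.0, 2.1 → max 4.5
III regrets: 0.0, 7.5, 3.9, 9.2, 3.7 → max 9.2
IV regrets: 2.6, 0.0, 4.7, 0.1, 0.0 → max 4.7
Smallest max regret = 4.5 → II.

maximax → II; minimax regret → II (agree)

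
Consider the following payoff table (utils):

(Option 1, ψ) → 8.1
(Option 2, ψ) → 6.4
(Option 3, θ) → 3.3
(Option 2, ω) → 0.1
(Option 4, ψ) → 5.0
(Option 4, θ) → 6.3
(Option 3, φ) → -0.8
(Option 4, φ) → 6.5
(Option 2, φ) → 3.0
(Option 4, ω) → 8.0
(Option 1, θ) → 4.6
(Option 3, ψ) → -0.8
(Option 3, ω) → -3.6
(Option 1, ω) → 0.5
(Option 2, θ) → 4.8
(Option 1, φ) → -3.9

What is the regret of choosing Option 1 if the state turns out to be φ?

10.4

Best payoff under φ is 6.5.
Regret = 6.5 − (-3.9) = 10.4.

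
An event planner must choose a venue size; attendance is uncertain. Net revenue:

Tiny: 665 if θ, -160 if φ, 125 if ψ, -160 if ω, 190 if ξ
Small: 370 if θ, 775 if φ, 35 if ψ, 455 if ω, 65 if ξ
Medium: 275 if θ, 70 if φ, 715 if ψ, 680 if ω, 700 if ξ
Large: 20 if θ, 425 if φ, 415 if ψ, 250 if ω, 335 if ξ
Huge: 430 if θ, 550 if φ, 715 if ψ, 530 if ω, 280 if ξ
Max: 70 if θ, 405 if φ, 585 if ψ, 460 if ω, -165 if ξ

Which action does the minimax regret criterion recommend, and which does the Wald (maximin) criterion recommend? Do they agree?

Column bests: θ=665, φ=775, ψ=715, ω=680, ξ=700.
Tiny regrets: 0, 935, 590, 840, 510 → max 935
Small regrets: 295, 0, 680, 225, 635 → max 680
Medium regrets: 390, 705, 0, 0, 0 → max 705
Large regrets: 645, 350, 300, 430, 365 → max 645
Huge regrets: 235, 225, 0, 150, 420 → max 420
Max regrets: 595, 370, 130, 220, 865 → max 865
Smallest max regret = 420 → Huge.
Row minima: Tiny=-160, Small=35, Medium=70, Large=20, Huge=280, Max=-165
Best worst-case = 280 → Huge.

minimax regret → Huge; maximin → Huge (agree)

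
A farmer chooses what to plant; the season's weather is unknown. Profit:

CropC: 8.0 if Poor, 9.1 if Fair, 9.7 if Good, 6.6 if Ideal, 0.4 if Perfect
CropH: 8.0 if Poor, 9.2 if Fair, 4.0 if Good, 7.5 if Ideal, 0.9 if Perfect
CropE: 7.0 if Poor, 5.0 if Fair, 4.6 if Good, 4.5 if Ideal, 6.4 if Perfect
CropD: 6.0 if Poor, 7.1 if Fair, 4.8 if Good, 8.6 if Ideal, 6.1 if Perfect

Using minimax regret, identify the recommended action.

Column bests: Poor=8.0, Fair=9.2, Good=9.7, Ideal=8.6, Perfect=6.4.
CropC regrets: 0.0, 0.1, 0.0, 2.0, 6.0 → max 6.0
CropH regrets: 0.0, 0.0, 5.7, 1.1, 5.5 → max 5.7
CropE regrets: 1.0, 4.2, 5.1, 4.1, 0.0 → max 5.1
CropD regrets: 2.0, 2.1, 4.9, 0.0, 0.3 → max 4.9
Smallest max regret = 4.9 → CropD.

CropD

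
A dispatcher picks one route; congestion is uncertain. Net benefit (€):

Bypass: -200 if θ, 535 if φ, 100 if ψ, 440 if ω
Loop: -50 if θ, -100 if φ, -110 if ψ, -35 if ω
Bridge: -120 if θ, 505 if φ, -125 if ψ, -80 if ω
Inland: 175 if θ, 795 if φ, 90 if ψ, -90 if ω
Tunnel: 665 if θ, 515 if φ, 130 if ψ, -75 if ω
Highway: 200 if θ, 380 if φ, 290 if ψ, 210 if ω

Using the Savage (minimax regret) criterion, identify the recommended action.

Column bests: θ=665, φ=795, ψ=290, ω=440.
Bypass regrets: 865, 260, 190, 0 → max 865
Loop regrets: 715, 895, 400, 475 → max 895
Bridge regrets: 785, 290, 415, 520 → max 785
Inland regrets: 490, 0, 200, 530 → max 530
Tunnel regrets: 0, 280, 160, 515 → max 515
Highway regrets: 465, 415, 0, 230 → max 465
Smallest max regret = 465 → Highway.

Highway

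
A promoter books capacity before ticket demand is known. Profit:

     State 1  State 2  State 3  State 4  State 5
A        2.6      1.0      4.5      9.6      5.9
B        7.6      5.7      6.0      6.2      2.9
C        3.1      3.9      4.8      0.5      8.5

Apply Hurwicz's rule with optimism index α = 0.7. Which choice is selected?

A: 0.7·9.6 + 0.3·1.0 = 7.02
B: 0.7·7.6 + 0.3·2.9 = 6.19
C: 0.7·8.5 + 0.3·0.5 = 6.1
Highest Hurwicz score = 7.02 → A.

A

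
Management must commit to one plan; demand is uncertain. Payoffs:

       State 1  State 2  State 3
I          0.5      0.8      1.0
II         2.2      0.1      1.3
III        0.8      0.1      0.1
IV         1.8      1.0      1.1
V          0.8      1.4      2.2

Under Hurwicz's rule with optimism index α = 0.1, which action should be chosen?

I: 0.1·1.0 + 0.9·0.5 = 0.55
II: 0.1·2.2 + 0.9·0.1 = 0.31
III: 0.1·0.8 + 0.9·0.1 = 0.17
IV: 0.1·1.8 + 0.9·1.0 = 1.08
V: 0.1·2.2 + 0.9·0.8 = 0.94
Highest Hurwicz score = 1.08 → IV.

IV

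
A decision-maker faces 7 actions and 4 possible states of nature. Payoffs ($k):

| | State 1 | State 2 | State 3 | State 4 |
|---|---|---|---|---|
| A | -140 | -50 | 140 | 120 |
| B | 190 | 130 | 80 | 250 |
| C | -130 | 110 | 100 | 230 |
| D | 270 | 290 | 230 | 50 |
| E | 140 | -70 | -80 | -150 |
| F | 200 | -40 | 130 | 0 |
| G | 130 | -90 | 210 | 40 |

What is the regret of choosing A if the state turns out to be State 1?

410

Best payoff under State 1 is 270.
Regret = 270 − (-140) = 410.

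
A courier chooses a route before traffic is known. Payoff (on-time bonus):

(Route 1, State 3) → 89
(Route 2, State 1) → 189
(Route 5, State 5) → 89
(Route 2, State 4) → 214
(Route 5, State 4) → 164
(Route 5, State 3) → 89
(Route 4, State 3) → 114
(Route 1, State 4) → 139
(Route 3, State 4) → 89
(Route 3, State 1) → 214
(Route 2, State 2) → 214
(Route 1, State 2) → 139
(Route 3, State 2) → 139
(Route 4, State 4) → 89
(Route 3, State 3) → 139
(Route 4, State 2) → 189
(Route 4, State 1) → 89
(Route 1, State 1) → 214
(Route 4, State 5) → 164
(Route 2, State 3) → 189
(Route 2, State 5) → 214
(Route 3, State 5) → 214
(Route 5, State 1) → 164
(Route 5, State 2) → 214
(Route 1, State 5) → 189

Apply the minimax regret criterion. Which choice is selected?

Route 2

Column bests: State 1=214, State 2=214, State 3=189, State 4=214, State 5=214.
Route 1 regrets: 0, 75, 100, 75, 25 → max 100
Route 2 regrets: 25, 0, 0, 0, 0 → max 25
Route 3 regrets: 0, 75, 50, 125, 0 → max 125
Route 4 regrets: 125, 25, 75, 125, 50 → max 125
Route 5 regrets: 50, 0, 100, 50, 125 → max 125
Smallest max regret = 25 → Route 2.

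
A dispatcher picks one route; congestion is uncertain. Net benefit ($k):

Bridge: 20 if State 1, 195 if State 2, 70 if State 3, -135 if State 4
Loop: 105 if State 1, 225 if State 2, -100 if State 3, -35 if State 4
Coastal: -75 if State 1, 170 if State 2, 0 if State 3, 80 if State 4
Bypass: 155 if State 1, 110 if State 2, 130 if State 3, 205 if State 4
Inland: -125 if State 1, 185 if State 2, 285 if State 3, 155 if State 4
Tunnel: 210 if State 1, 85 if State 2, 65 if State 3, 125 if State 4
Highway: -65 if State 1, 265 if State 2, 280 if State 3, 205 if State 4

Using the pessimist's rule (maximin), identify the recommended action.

Row minima: Bridge=-135, Loop=-100, Coastal=-75, Bypass=110, Inland=-125, Tunnel=65, Highway=-65
Best worst-case = 110 → Bypass.

Bypass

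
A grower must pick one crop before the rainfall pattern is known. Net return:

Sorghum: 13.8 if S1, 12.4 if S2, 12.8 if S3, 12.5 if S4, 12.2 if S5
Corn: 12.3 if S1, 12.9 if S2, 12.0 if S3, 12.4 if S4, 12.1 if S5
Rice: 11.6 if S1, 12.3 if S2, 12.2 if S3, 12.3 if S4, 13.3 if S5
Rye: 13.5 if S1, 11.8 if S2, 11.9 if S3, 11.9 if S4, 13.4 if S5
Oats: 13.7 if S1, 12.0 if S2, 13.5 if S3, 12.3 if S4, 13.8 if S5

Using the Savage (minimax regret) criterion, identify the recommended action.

Oats

Column bests: S1=13.8, S2=12.9, S3=13.5, S4=12.5, S5=13.8.
Sorghum regrets: 0.0, 0.5, 0.7, 0.0, 1.6 → max 1.6
Corn regrets: 1.5, 0.0, 1.5, 0.1, 1.7 → max 1.7
Rice regrets: 2.2, 0.6, 1.3, 0.2, 0.5 → max 2.2
Rye regrets: 0.3, 1.1, 1.6, 0.6, 0.4 → max 1.6
Oats regrets: 0.1, 0.9, 0.0, 0.2, 0.0 → max 0.9
Smallest max regret = 0.9 → Oats.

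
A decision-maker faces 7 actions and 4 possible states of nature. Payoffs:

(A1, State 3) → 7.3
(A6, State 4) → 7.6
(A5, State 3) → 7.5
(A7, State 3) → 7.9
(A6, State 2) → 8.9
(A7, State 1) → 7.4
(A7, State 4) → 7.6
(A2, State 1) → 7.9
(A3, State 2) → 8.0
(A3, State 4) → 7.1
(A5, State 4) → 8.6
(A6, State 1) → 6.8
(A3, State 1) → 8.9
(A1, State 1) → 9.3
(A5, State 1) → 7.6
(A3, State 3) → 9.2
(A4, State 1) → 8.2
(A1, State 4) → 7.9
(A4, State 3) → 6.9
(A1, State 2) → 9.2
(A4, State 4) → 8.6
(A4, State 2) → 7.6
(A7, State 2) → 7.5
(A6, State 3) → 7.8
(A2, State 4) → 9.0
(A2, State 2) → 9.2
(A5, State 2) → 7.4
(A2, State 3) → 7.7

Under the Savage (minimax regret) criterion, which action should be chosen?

A2

Column bests: State 1=9.3, State 2=9.2, State 3=9.2, State 4=9.0.
A1 regrets: 0.0, 0.0, 1.9, 1.1 → max 1.9
A2 regrets: 1.4, 0.0, 1.5, 0.0 → max 1.5
A3 regrets: 0.4, 1.2, 0.0, 1.9 → max 1.9
A4 regrets: 1.1, 1.6, 2.3, 0.4 → max 2.3
A5 regrets: 1.7, 1.8, 1.7, 0.4 → max 1.8
A6 regrets: 2.5, 0.3, 1.4, 1.4 → max 2.5
A7 regrets: 1.9, 1.7, 1.3, 1.4 → max 1.9
Smallest max regret = 1.5 → A2.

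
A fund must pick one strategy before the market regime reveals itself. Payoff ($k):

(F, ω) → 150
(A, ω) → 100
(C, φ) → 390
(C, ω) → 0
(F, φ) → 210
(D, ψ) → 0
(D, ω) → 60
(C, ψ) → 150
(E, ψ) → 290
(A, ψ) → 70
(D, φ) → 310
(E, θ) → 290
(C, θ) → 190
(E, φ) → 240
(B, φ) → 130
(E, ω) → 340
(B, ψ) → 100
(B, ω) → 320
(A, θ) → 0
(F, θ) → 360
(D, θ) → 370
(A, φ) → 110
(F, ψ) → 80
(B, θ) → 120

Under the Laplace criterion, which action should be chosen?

Row averages: A=70, B=167.5, C=182.5, D=185, E=290, F=200
Highest average = 290 → E.

E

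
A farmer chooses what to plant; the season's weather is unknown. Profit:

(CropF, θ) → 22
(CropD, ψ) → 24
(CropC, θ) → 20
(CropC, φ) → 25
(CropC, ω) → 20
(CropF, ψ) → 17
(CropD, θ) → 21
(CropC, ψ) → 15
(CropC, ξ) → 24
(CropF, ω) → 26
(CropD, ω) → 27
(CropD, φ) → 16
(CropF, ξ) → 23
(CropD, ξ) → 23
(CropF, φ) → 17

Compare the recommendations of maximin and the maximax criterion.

maximin → CropF; maximax → CropD (disagree)

Row minima: CropF=17, CropD=16, CropC=15
Best worst-case = 17 → CropF.
Row maxima: CropF=26, CropD=27, CropC=25
Best best-case = 27 → CropD.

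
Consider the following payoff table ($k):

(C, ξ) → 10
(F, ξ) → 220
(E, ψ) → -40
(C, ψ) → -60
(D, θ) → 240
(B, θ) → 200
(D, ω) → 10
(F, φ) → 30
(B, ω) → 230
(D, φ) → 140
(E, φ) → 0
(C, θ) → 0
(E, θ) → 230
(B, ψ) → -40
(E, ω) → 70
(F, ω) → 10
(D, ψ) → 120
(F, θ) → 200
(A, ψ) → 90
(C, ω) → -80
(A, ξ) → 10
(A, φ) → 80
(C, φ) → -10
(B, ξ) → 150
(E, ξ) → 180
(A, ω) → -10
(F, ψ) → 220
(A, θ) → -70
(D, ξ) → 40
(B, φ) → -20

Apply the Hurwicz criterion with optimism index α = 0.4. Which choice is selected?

A: 0.4·90 + 0.6·(-70) = -6
B: 0.4·230 + 0.6·(-40) = 68
C: 0.4·10 + 0.6·(-80) = -44
D: 0.4·240 + 0.6·10 = 102
E: 0.4·230 + 0.6·(-40) = 68
F: 0.4·220 + 0.6·10 = 94
Highest Hurwicz score = 102 → D.

D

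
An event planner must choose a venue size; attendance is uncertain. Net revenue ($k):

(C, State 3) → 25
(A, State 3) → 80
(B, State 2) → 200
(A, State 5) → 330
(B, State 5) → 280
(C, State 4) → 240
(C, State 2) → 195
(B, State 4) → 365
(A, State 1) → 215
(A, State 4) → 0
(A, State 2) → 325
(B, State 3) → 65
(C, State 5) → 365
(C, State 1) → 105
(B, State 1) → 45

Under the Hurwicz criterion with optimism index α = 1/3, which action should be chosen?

A: 1/3·330 + 2/3·0 = 110
B: 1/3·365 + 2/3·45 = 455/3
C: 1/3·365 + 2/3·25 = 415/3
Highest Hurwicz score = 455/3 → B.

B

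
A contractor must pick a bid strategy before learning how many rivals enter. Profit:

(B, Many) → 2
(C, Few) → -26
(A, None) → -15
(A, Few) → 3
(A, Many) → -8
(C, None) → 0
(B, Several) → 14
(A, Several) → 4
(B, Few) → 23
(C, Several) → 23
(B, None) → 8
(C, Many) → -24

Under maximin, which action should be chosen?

B

Row minima: A=-15, B=2, C=-26
Best worst-case = 2 → B.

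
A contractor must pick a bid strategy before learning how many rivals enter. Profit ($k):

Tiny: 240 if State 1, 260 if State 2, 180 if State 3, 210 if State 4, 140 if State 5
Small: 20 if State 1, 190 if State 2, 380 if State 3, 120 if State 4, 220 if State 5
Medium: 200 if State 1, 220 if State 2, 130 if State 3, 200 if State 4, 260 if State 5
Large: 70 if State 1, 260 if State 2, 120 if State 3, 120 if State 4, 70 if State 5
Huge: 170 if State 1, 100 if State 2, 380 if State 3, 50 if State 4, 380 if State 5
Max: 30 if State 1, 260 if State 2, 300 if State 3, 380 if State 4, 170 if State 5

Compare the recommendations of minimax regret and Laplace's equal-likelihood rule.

Column bests: State 1=240, State 2=260, State 3=380, State 4=380, State 5=380.
Tiny regrets: 0, 0, 200, 170, 240 → max 240
Small regrets: 220, 70, 0, 260, 160 → max 260
Medium regrets: 40, 40, 250, 180, 120 → max 250
Large regrets: 170, 0, 260, 260, 310 → max 310
Huge regrets: 70, 160, 0, 330, 0 → max 330
Max regrets: 210, 0, 80, 0, 210 → max 210
Smallest max regret = 210 → Max.
Row averages: Tiny=206, Small=186, Medium=202, Large=128, Huge=216, Max=228
Highest average = 228 → Max.

minimax regret → Max; laplace → Max (agree)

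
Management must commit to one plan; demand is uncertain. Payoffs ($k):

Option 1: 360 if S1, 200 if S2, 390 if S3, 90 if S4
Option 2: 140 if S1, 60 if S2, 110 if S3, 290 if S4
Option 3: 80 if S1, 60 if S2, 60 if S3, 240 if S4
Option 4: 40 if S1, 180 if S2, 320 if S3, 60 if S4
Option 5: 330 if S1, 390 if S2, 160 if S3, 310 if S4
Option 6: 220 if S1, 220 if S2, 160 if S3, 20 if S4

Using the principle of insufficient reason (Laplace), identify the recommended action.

Option 5

Row averages: Option 1=260, Option 2=150, Option 3=110, Option 4=150, Option 5=297.5, Option 6=155
Highest average = 297.5 → Option 5.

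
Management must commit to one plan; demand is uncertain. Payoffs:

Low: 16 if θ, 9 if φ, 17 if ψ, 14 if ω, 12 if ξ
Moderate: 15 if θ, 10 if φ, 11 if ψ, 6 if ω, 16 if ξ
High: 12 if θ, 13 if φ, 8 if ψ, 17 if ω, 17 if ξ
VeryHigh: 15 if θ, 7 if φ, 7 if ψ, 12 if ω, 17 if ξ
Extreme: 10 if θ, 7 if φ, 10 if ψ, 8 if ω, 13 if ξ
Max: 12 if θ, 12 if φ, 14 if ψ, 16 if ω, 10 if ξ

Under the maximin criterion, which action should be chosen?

Row minima: Low=9, Moderate=6, High=8, VeryHigh=7, Extreme=7, Max=10
Best worst-case = 10 → Max.

Max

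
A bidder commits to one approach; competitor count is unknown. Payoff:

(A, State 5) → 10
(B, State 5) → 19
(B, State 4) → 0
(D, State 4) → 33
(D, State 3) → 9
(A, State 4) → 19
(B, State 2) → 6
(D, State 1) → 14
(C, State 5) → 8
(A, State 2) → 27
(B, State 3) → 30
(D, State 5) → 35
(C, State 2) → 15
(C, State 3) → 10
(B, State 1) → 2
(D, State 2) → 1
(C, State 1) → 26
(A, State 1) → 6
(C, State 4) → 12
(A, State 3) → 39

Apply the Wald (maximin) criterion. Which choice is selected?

C

Row minima: A=6, B=0, C=8, D=1
Best worst-case = 8 → C.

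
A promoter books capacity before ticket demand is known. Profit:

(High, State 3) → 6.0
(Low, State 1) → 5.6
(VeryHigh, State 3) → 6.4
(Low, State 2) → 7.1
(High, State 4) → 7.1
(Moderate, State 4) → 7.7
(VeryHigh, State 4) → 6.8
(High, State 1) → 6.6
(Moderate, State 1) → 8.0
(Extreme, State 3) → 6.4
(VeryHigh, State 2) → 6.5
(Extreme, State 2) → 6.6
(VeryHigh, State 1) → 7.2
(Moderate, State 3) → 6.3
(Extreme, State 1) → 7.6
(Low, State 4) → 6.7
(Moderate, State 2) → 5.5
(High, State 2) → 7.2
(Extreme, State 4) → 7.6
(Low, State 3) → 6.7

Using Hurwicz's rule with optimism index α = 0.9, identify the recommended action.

Moderate

Low: 0.9·7.1 + 0.1·5.6 = 6.95
Moderate: 0.9·8.0 + 0.1·5.5 = 7.75
High: 0.9·7.2 + 0.1·6.0 = 7.08
VeryHigh: 0.9·7.2 + 0.1·6.4 = 7.12
Extreme: 0.9·7.6 + 0.1·6.4 = 7.48
Highest Hurwicz score = 7.75 → Moderate.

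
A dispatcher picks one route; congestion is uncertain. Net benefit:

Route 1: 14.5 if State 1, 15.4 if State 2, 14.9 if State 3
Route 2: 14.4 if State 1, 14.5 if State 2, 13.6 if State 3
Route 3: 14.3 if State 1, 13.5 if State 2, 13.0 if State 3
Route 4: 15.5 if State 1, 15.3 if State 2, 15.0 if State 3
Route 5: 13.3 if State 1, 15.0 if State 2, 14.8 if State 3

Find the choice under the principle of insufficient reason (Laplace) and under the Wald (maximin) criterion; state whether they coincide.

Row averages: Route 1=224/15, Route 2=85/6, Route 3=13.6, Route 4=229/15, Route 5=431/30
Highest average = 229/15 → Route 4.
Row minima: Route 1=14.5, Route 2=13.6, Route 3=13.0, Route 4=15.0, Route 5=13.3
Best worst-case = 15.0 → Route 4.

laplace → Route 4; maximin → Route 4 (agree)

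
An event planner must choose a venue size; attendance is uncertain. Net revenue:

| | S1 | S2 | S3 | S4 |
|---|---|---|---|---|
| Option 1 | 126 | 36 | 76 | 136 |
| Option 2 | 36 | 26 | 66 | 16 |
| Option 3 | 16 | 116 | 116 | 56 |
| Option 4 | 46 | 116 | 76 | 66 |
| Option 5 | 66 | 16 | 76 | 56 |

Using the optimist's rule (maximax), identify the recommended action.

Row maxima: Option 1=136, Option 2=66, Option 3=116, Option 4=116, Option 5=76
Best best-case = 136 → Option 1.

Option 1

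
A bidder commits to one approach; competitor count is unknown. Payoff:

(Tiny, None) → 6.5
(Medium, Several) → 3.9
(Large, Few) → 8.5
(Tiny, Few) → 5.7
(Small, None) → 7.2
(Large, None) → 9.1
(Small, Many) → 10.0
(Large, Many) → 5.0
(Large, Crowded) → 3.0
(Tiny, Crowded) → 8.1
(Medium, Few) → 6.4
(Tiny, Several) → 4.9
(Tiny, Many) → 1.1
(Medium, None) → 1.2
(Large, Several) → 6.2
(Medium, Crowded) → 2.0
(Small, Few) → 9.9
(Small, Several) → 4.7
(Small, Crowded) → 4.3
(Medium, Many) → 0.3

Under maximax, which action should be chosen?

Row maxima: Tiny=8.1, Small=10.0, Medium=6.4, Large=9.1
Best best-case = 10.0 → Small.

Small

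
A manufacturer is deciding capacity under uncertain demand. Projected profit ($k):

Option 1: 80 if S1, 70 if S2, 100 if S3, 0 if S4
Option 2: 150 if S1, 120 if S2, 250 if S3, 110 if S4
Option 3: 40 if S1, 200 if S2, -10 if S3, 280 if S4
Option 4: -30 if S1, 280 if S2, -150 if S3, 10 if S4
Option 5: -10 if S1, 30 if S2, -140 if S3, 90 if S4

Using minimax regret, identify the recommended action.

Column bests: S1=150, S2=280, S3=250, S4=280.
Option 1 regrets: 70, 210, 150, 280 → max 280
Option 2 regrets: 0, 160, 0, 170 → max 170
Option 3 regrets: 110, 80, 260, 0 → max 260
Option 4 regrets: 180, 0, 400, 270 → max 400
Option 5 regrets: 160, 250, 390, 190 → max 390
Smallest max regret = 170 → Option 2.

Option 2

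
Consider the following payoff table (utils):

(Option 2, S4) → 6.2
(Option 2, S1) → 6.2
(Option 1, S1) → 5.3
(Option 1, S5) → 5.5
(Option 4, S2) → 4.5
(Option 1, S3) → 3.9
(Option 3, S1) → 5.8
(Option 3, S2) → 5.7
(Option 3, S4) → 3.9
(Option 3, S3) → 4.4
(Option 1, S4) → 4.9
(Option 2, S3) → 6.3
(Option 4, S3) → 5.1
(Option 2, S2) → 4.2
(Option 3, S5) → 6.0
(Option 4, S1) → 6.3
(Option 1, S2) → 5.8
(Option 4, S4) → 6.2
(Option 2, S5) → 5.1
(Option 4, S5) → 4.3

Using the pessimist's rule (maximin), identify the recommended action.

Option 4

Row minima: Option 1=3.9, Option 2=4.2, Option 3=3.9, Option 4=4.3
Best worst-case = 4.3 → Option 4.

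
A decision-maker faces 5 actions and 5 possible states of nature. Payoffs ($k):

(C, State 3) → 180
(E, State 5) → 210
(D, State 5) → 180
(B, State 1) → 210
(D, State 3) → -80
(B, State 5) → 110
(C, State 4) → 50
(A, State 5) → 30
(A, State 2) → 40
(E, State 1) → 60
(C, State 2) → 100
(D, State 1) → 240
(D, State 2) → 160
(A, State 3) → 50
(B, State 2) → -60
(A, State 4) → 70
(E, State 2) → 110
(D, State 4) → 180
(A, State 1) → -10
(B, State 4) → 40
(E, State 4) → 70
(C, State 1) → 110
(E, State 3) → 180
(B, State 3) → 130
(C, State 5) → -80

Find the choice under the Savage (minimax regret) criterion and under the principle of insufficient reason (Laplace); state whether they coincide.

minimax regret → E; laplace → D (disagree)

Column bests: State 1=240, State 2=160, State 3=180, State 4=180, State 5=210.
A regrets: 250, 120, 130, 110, 180 → max 250
B regrets: 30, 220, 50, 140, 100 → max 220
C regrets: 130, 60, 0, 130, 290 → max 290
D regrets: 0, 0, 260, 0, 30 → max 260
E regrets: 180, 50, 0, 110, 0 → max 180
Smallest max regret = 180 → E.
Row averages: A=36, B=86, C=72, D=136, E=126
Highest average = 136 → D.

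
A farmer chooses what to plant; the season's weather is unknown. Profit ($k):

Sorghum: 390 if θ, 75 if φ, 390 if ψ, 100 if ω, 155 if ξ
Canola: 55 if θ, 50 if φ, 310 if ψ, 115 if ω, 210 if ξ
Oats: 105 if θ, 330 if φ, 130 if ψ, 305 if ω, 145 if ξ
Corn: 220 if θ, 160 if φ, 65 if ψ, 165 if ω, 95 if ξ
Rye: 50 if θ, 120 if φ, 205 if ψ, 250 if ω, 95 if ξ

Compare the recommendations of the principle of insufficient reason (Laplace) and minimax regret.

Row averages: Sorghum=222, Canola=148, Oats=203, Corn=141, Rye=144
Highest average = 222 → Sorghum.
Column bests: θ=390, φ=330, ψ=390, ω=305, ξ=210.
Sorghum regrets: 0, 255, 0, 205, 55 → max 255
Canola regrets: 335, 280, 80, 190, 0 → max 335
Oats regrets: 285, 0, 260, 0, 65 → max 285
Corn regrets: 170, 170, 325, 140, 115 → max 325
Rye regrets: 340, 210, 185, 55, 115 → max 340
Smallest max regret = 255 → Sorghum.

laplace → Sorghum; minimax regret → Sorghum (agree)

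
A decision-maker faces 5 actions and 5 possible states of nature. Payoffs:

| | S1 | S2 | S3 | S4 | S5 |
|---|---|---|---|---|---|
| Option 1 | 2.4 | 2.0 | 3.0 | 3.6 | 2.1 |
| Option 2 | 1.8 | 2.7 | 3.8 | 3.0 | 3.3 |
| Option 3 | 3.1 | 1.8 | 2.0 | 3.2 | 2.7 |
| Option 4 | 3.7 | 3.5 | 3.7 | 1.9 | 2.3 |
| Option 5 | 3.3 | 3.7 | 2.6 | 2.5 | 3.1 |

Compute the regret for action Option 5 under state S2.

0.0

Best payoff under S2 is 3.7.
Regret = 3.7 − 3.7 = 0.0.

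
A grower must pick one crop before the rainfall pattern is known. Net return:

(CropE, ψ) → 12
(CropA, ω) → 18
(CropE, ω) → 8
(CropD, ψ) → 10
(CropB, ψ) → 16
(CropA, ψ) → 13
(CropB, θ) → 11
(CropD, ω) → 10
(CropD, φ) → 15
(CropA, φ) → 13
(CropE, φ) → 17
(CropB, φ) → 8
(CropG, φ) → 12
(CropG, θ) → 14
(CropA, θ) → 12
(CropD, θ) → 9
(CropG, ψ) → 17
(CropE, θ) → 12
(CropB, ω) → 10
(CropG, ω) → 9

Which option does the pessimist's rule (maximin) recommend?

Row minima: CropG=9, CropD=9, CropE=8, CropB=8, CropA=12
Best worst-case = 12 → CropA.

CropA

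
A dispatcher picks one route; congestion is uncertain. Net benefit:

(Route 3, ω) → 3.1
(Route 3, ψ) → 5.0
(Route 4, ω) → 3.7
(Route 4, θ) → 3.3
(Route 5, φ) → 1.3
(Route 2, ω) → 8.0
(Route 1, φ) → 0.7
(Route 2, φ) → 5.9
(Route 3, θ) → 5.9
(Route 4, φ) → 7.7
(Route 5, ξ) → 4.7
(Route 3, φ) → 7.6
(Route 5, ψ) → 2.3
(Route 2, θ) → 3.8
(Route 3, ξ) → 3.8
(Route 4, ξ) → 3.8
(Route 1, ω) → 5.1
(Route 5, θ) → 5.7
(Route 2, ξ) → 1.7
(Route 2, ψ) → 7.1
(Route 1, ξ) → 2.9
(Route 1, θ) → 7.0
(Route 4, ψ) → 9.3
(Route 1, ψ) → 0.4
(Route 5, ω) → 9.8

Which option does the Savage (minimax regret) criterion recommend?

Column bests: θ=7.0, φ=7.7, ψ=9.3, ω=9.8, ξ=4.7.
Route 1 regrets: 0.0, 7.0, 8.9, 4.7, 1.8 → max 8.9
Route 2 regrets: 3.2, 1.8, 2.2, 1.8, 3.0 → max 3.2
Route 3 regrets: 1.1, 0.1, 4.3, 6.7, 0.9 → max 6.7
Route 4 regrets: 3.7, 0.0, 0.0, 6.1, 0.9 → max 6.1
Route 5 regrets: 1.3, 6.4, 7.0, 0.0, 0.0 → max 7.0
Smallest max regret = 3.2 → Route 2.

Route 2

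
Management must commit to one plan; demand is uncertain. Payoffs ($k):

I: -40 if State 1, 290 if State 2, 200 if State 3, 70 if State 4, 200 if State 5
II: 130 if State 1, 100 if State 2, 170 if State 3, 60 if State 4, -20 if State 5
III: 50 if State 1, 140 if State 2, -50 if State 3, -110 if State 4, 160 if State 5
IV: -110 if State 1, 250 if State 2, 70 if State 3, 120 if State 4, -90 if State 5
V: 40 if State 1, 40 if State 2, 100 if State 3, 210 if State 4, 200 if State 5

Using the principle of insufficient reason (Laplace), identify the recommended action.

Row averages: I=144, II=88, III=38, IV=48, V=118
Highest average = 144 → I.

I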